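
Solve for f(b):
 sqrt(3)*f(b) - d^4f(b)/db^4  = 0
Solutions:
 f(b) = C1*exp(-3^(1/8)*b) + C2*exp(3^(1/8)*b) + C3*sin(3^(1/8)*b) + C4*cos(3^(1/8)*b)


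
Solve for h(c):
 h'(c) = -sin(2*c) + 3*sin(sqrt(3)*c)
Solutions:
 h(c) = C1 + cos(2*c)/2 - sqrt(3)*cos(sqrt(3)*c)


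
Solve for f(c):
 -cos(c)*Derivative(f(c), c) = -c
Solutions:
 f(c) = C1 + Integral(c/cos(c), c)


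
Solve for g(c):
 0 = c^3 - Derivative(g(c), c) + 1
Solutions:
 g(c) = C1 + c^4/4 + c


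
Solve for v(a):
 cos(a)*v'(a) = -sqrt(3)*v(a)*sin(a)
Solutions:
 v(a) = C1*cos(a)^(sqrt(3))


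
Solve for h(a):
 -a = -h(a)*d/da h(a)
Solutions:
 h(a) = -sqrt(C1 + a^2)
 h(a) = sqrt(C1 + a^2)


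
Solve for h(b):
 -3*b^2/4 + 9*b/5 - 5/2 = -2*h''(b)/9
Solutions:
 h(b) = C1 + C2*b + 9*b^4/32 - 27*b^3/20 + 45*b^2/8


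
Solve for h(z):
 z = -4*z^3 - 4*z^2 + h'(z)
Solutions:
 h(z) = C1 + z^4 + 4*z^3/3 + z^2/2


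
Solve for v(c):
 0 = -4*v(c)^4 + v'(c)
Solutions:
 v(c) = (-1/(C1 + 12*c))^(1/3)
 v(c) = (-1/(C1 + 4*c))^(1/3)*(-3^(2/3) - 3*3^(1/6)*I)/6
 v(c) = (-1/(C1 + 4*c))^(1/3)*(-3^(2/3) + 3*3^(1/6)*I)/6


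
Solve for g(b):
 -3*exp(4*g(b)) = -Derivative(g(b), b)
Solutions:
 g(b) = log(-(-1/(C1 + 12*b))^(1/4))
 g(b) = log(-1/(C1 + 12*b))/4
 g(b) = log(-I*(-1/(C1 + 12*b))^(1/4))
 g(b) = log(I*(-1/(C1 + 12*b))^(1/4))


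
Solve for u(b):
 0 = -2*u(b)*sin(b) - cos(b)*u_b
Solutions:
 u(b) = C1*cos(b)^2


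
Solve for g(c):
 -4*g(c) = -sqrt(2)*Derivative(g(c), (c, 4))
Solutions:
 g(c) = C1*exp(-2^(3/8)*c) + C2*exp(2^(3/8)*c) + C3*sin(2^(3/8)*c) + C4*cos(2^(3/8)*c)


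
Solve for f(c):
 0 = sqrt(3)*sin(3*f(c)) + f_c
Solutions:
 f(c) = -acos((-C1 - exp(6*sqrt(3)*c))/(C1 - exp(6*sqrt(3)*c)))/3 + 2*pi/3
 f(c) = acos((-C1 - exp(6*sqrt(3)*c))/(C1 - exp(6*sqrt(3)*c)))/3


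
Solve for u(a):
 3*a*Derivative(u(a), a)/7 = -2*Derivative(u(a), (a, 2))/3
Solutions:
 u(a) = C1 + C2*erf(3*sqrt(7)*a/14)


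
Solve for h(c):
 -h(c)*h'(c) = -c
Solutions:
 h(c) = -sqrt(C1 + c^2)
 h(c) = sqrt(C1 + c^2)


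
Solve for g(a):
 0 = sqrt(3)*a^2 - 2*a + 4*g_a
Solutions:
 g(a) = C1 - sqrt(3)*a^3/12 + a^2/4


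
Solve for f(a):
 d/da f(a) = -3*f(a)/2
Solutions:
 f(a) = C1*exp(-3*a/2)


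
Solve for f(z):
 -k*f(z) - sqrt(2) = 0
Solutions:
 f(z) = -sqrt(2)/k


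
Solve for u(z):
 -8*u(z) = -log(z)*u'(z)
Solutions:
 u(z) = C1*exp(8*li(z))


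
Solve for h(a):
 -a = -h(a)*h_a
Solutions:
 h(a) = -sqrt(C1 + a^2)
 h(a) = sqrt(C1 + a^2)


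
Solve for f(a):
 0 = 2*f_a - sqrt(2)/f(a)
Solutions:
 f(a) = -sqrt(C1 + sqrt(2)*a)
 f(a) = sqrt(C1 + sqrt(2)*a)


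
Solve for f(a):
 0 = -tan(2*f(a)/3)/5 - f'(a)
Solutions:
 f(a) = -3*asin(C1*exp(-2*a/15))/2 + 3*pi/2
 f(a) = 3*asin(C1*exp(-2*a/15))/2


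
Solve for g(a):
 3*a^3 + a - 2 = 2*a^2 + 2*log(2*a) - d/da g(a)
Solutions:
 g(a) = C1 - 3*a^4/4 + 2*a^3/3 - a^2/2 + 2*a*log(a) + 2*a*log(2)


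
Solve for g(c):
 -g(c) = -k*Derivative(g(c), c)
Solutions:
 g(c) = C1*exp(c/k)


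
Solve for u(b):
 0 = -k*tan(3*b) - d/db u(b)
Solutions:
 u(b) = C1 + k*log(cos(3*b))/3


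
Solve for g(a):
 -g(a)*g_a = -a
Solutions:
 g(a) = -sqrt(C1 + a^2)
 g(a) = sqrt(C1 + a^2)


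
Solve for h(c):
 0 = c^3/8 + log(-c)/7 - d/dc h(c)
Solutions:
 h(c) = C1 + c^4/32 + c*log(-c)/7 - c/7


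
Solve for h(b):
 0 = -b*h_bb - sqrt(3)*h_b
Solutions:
 h(b) = C1 + C2*b^(1 - sqrt(3))


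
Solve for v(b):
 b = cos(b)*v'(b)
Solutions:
 v(b) = C1 + Integral(b/cos(b), b)


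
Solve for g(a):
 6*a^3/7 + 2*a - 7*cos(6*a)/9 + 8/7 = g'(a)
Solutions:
 g(a) = C1 + 3*a^4/14 + a^2 + 8*a/7 - 7*sin(6*a)/54


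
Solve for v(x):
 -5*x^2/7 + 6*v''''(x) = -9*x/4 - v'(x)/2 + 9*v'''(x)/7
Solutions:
 v(x) = C1 + C2*exp(x*(3*3^(1/3)/(7*sqrt(2359) + 340)^(1/3) + 6 + 3^(2/3)*(7*sqrt(2359) + 340)^(1/3))/84)*sin(3^(1/6)*x*(-(7*sqrt(2359) + 340)^(1/3) + 3^(2/3)/(7*sqrt(2359) + 340)^(1/3))/28) + C3*exp(x*(3*3^(1/3)/(7*sqrt(2359) + 340)^(1/3) + 6 + 3^(2/3)*(7*sqrt(2359) + 340)^(1/3))/84)*cos(3^(1/6)*x*(-(7*sqrt(2359) + 340)^(1/3) + 3^(2/3)/(7*sqrt(2359) + 340)^(1/3))/28) + C4*exp(x*(-3^(2/3)*(7*sqrt(2359) + 340)^(1/3) - 3*3^(1/3)/(7*sqrt(2359) + 340)^(1/3) + 3)/42) + 10*x^3/21 - 9*x^2/4 + 360*x/49


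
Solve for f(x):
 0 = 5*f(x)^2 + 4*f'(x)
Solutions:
 f(x) = 4/(C1 + 5*x)


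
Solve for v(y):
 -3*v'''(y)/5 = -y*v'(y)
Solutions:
 v(y) = C1 + Integral(C2*airyai(3^(2/3)*5^(1/3)*y/3) + C3*airybi(3^(2/3)*5^(1/3)*y/3), y)


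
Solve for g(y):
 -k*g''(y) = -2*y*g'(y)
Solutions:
 g(y) = C1 + C2*erf(y*sqrt(-1/k))/sqrt(-1/k)


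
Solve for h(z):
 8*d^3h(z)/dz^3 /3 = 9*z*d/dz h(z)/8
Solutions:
 h(z) = C1 + Integral(C2*airyai(3*z/4) + C3*airybi(3*z/4), z)


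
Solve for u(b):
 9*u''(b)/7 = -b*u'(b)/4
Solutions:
 u(b) = C1 + C2*erf(sqrt(14)*b/12)


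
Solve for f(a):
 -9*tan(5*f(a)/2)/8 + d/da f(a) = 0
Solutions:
 f(a) = -2*asin(C1*exp(45*a/16))/5 + 2*pi/5
 f(a) = 2*asin(C1*exp(45*a/16))/5


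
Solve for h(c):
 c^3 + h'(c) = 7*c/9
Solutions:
 h(c) = C1 - c^4/4 + 7*c^2/18


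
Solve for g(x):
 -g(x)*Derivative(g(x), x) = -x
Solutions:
 g(x) = -sqrt(C1 + x^2)
 g(x) = sqrt(C1 + x^2)


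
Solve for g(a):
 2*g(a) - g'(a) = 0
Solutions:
 g(a) = C1*exp(2*a)


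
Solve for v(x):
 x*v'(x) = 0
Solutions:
 v(x) = C1


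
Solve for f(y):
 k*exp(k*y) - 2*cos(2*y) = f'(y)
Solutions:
 f(y) = C1 + exp(k*y) - sin(2*y)


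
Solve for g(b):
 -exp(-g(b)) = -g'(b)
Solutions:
 g(b) = log(C1 + b)


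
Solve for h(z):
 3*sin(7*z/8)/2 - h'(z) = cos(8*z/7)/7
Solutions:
 h(z) = C1 - sin(8*z/7)/8 - 12*cos(7*z/8)/7


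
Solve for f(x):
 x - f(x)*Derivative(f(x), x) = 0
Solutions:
 f(x) = -sqrt(C1 + x^2)
 f(x) = sqrt(C1 + x^2)


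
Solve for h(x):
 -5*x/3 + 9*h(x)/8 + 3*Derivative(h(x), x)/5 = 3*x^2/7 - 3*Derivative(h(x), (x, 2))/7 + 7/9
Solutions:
 h(x) = 8*x^2/21 + 1016*x/945 + (C1*sin(sqrt(854)*x/20) + C2*cos(sqrt(854)*x/20))*exp(-7*x/10) - 17096/99225


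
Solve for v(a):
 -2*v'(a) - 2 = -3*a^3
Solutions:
 v(a) = C1 + 3*a^4/8 - a


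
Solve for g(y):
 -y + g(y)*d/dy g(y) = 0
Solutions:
 g(y) = -sqrt(C1 + y^2)
 g(y) = sqrt(C1 + y^2)


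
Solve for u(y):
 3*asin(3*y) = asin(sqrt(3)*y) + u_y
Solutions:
 u(y) = C1 + 3*y*asin(3*y) - y*asin(sqrt(3)*y) + sqrt(1 - 9*y^2) - sqrt(3)*sqrt(1 - 3*y^2)/3


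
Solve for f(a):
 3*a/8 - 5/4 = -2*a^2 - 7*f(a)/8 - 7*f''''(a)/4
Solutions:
 f(a) = -16*a^2/7 - 3*a/7 + (C1*sin(2^(1/4)*a/2) + C2*cos(2^(1/4)*a/2))*exp(-2^(1/4)*a/2) + (C3*sin(2^(1/4)*a/2) + C4*cos(2^(1/4)*a/2))*exp(2^(1/4)*a/2) + 10/7


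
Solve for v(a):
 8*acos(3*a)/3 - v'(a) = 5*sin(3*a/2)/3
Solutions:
 v(a) = C1 + 8*a*acos(3*a)/3 - 8*sqrt(1 - 9*a^2)/9 + 10*cos(3*a/2)/9


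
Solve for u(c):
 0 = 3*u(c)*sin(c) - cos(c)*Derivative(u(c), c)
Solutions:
 u(c) = C1/cos(c)^3


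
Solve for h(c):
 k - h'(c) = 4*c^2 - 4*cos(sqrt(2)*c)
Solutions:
 h(c) = C1 - 4*c^3/3 + c*k + 2*sqrt(2)*sin(sqrt(2)*c)


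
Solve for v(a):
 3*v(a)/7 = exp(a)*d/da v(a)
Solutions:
 v(a) = C1*exp(-3*exp(-a)/7)


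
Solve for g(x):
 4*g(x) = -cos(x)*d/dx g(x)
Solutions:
 g(x) = C1*(sin(x)^2 - 2*sin(x) + 1)/(sin(x)^2 + 2*sin(x) + 1)


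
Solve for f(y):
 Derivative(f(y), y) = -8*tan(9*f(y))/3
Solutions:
 f(y) = -asin(C1*exp(-24*y))/9 + pi/9
 f(y) = asin(C1*exp(-24*y))/9


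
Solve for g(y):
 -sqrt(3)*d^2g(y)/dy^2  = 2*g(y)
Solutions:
 g(y) = C1*sin(sqrt(2)*3^(3/4)*y/3) + C2*cos(sqrt(2)*3^(3/4)*y/3)


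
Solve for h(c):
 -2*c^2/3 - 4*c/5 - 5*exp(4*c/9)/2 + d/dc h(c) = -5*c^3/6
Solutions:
 h(c) = C1 - 5*c^4/24 + 2*c^3/9 + 2*c^2/5 + 45*exp(4*c/9)/8


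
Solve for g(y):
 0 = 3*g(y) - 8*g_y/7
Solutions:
 g(y) = C1*exp(21*y/8)


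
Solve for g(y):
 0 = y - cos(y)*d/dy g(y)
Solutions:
 g(y) = C1 + Integral(y/cos(y), y)


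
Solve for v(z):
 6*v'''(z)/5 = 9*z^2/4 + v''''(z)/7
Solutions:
 v(z) = C1 + C2*z + C3*z^2 + C4*exp(42*z/5) + z^5/32 + 25*z^4/1344 + 125*z^3/14112


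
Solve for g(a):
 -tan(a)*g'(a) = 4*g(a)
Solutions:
 g(a) = C1/sin(a)^4


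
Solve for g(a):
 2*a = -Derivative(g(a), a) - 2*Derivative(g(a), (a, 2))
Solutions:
 g(a) = C1 + C2*exp(-a/2) - a^2 + 4*a


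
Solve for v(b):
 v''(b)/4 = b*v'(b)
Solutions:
 v(b) = C1 + C2*erfi(sqrt(2)*b)


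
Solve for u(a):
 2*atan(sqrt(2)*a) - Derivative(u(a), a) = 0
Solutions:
 u(a) = C1 + 2*a*atan(sqrt(2)*a) - sqrt(2)*log(2*a^2 + 1)/2


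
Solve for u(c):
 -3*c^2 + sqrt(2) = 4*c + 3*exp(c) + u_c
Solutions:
 u(c) = C1 - c^3 - 2*c^2 + sqrt(2)*c - 3*exp(c)


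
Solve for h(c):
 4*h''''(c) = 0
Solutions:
 h(c) = C1 + C2*c + C3*c^2 + C4*c^3


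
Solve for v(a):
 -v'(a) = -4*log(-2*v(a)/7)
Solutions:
 -Integral(1/(log(-_y) - log(7) + log(2)), (_y, v(a)))/4 = C1 - a


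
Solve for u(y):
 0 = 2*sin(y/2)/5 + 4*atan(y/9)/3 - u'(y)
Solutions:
 u(y) = C1 + 4*y*atan(y/9)/3 - 6*log(y^2 + 81) - 4*cos(y/2)/5


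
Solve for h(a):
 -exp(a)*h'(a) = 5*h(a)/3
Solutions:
 h(a) = C1*exp(5*exp(-a)/3)


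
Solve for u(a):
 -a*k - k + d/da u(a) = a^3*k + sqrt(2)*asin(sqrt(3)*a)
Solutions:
 u(a) = C1 + a^4*k/4 + a^2*k/2 + a*k + sqrt(2)*(a*asin(sqrt(3)*a) + sqrt(3)*sqrt(1 - 3*a^2)/3)


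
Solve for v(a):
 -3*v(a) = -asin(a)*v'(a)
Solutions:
 v(a) = C1*exp(3*Integral(1/asin(a), a))


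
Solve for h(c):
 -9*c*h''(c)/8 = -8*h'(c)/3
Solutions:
 h(c) = C1 + C2*c^(91/27)


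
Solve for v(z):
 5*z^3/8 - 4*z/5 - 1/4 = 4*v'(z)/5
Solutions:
 v(z) = C1 + 25*z^4/128 - z^2/2 - 5*z/16


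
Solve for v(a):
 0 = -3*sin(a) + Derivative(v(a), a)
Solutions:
 v(a) = C1 - 3*cos(a)


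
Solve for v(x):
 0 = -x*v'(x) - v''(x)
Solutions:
 v(x) = C1 + C2*erf(sqrt(2)*x/2)


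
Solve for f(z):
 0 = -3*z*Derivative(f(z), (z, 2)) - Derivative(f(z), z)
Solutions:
 f(z) = C1 + C2*z^(2/3)


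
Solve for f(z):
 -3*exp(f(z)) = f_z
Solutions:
 f(z) = log(1/(C1 + 3*z))


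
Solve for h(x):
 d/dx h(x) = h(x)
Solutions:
 h(x) = C1*exp(x)


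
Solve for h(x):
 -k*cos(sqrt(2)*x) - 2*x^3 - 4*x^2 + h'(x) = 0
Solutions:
 h(x) = C1 + sqrt(2)*k*sin(sqrt(2)*x)/2 + x^4/2 + 4*x^3/3


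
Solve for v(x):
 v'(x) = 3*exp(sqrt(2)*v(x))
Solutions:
 v(x) = sqrt(2)*(2*log(-1/(C1 + 3*x)) - log(2))/4


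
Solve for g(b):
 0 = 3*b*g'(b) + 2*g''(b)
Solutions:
 g(b) = C1 + C2*erf(sqrt(3)*b/2)


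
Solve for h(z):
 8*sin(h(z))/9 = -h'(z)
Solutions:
 8*z/9 + log(cos(h(z)) - 1)/2 - log(cos(h(z)) + 1)/2 = C1


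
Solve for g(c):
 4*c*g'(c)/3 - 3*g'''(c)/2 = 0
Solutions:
 g(c) = C1 + Integral(C2*airyai(2*3^(1/3)*c/3) + C3*airybi(2*3^(1/3)*c/3), c)


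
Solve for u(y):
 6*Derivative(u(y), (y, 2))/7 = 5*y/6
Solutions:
 u(y) = C1 + C2*y + 35*y^3/216


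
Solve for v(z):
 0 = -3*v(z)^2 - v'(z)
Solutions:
 v(z) = 1/(C1 + 3*z)


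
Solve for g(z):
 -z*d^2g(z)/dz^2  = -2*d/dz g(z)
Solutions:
 g(z) = C1 + C2*z^3


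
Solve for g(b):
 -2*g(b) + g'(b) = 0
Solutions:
 g(b) = C1*exp(2*b)


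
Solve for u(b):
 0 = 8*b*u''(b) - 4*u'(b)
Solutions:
 u(b) = C1 + C2*b^(3/2)


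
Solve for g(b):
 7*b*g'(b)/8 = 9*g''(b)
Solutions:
 g(b) = C1 + C2*erfi(sqrt(7)*b/12)


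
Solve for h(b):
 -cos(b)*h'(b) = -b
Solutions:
 h(b) = C1 + Integral(b/cos(b), b)


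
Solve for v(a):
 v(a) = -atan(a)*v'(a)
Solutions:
 v(a) = C1*exp(-Integral(1/atan(a), a))


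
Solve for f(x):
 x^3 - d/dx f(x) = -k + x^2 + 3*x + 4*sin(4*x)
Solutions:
 f(x) = C1 + k*x + x^4/4 - x^3/3 - 3*x^2/2 + cos(4*x)


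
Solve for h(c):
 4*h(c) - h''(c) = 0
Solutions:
 h(c) = C1*exp(-2*c) + C2*exp(2*c)


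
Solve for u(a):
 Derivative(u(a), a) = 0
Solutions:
 u(a) = C1


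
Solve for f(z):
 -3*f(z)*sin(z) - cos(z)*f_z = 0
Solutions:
 f(z) = C1*cos(z)^3


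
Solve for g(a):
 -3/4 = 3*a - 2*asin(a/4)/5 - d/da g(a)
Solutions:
 g(a) = C1 + 3*a^2/2 - 2*a*asin(a/4)/5 + 3*a/4 - 2*sqrt(16 - a^2)/5


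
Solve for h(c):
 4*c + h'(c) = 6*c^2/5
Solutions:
 h(c) = C1 + 2*c^3/5 - 2*c^2


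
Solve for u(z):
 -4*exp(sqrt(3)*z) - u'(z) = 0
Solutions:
 u(z) = C1 - 4*sqrt(3)*exp(sqrt(3)*z)/3


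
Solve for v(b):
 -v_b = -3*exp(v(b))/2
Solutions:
 v(b) = log(-1/(C1 + 3*b)) + log(2)


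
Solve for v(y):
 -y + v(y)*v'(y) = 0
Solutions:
 v(y) = -sqrt(C1 + y^2)
 v(y) = sqrt(C1 + y^2)


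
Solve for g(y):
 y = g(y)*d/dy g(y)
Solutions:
 g(y) = -sqrt(C1 + y^2)
 g(y) = sqrt(C1 + y^2)


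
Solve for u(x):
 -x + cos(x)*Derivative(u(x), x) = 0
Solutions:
 u(x) = C1 + Integral(x/cos(x), x)


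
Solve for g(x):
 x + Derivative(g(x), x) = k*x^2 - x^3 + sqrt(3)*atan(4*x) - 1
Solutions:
 g(x) = C1 + k*x^3/3 - x^4/4 - x^2/2 - x + sqrt(3)*(x*atan(4*x) - log(16*x^2 + 1)/8)


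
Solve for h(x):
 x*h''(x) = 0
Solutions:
 h(x) = C1 + C2*x


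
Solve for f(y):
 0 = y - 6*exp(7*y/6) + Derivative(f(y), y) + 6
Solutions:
 f(y) = C1 - y^2/2 - 6*y + 36*exp(7*y/6)/7


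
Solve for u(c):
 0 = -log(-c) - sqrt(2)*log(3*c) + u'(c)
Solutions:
 u(c) = C1 + c*(1 + sqrt(2))*log(c) + c*(-sqrt(2) - 1 + sqrt(2)*log(3) + I*pi)


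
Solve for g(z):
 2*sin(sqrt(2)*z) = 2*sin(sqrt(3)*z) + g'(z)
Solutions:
 g(z) = C1 - sqrt(2)*cos(sqrt(2)*z) + 2*sqrt(3)*cos(sqrt(3)*z)/3


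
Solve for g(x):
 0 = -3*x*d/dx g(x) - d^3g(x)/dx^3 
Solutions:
 g(x) = C1 + Integral(C2*airyai(-3^(1/3)*x) + C3*airybi(-3^(1/3)*x), x)


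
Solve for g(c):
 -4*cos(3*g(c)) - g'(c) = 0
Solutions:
 g(c) = -asin((C1 + exp(24*c))/(C1 - exp(24*c)))/3 + pi/3
 g(c) = asin((C1 + exp(24*c))/(C1 - exp(24*c)))/3


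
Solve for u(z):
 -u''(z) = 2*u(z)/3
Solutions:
 u(z) = C1*sin(sqrt(6)*z/3) + C2*cos(sqrt(6)*z/3)


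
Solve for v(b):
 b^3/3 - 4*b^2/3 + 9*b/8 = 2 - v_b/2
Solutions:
 v(b) = C1 - b^4/6 + 8*b^3/9 - 9*b^2/8 + 4*b


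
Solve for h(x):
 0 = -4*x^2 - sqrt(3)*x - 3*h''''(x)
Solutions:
 h(x) = C1 + C2*x + C3*x^2 + C4*x^3 - x^6/270 - sqrt(3)*x^5/360


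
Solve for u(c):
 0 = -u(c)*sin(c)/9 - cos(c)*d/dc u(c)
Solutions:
 u(c) = C1*cos(c)^(1/9)


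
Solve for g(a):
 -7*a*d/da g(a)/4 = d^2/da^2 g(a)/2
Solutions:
 g(a) = C1 + C2*erf(sqrt(7)*a/2)


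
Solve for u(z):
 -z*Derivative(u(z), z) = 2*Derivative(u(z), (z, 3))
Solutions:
 u(z) = C1 + Integral(C2*airyai(-2^(2/3)*z/2) + C3*airybi(-2^(2/3)*z/2), z)


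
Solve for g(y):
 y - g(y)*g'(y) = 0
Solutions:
 g(y) = -sqrt(C1 + y^2)
 g(y) = sqrt(C1 + y^2)


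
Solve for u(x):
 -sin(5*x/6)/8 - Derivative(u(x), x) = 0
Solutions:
 u(x) = C1 + 3*cos(5*x/6)/20


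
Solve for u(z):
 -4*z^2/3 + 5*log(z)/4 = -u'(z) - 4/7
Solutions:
 u(z) = C1 + 4*z^3/9 - 5*z*log(z)/4 + 19*z/28


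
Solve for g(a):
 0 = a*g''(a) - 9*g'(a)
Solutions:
 g(a) = C1 + C2*a^10


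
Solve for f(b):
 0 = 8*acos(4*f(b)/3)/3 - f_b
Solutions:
 Integral(1/acos(4*_y/3), (_y, f(b))) = C1 + 8*b/3


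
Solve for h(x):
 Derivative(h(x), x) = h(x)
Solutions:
 h(x) = C1*exp(x)


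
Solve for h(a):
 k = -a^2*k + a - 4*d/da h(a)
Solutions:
 h(a) = C1 - a^3*k/12 + a^2/8 - a*k/4


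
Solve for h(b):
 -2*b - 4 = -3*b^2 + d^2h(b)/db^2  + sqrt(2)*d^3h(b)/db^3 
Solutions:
 h(b) = C1 + C2*b + C3*exp(-sqrt(2)*b/2) + b^4/4 + b^3*(-sqrt(2) - 1/3) + b^2*(sqrt(2) + 4)


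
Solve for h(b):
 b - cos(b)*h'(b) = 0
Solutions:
 h(b) = C1 + Integral(b/cos(b), b)


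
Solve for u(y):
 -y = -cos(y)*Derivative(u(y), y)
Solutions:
 u(y) = C1 + Integral(y/cos(y), y)


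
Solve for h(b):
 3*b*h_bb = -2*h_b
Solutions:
 h(b) = C1 + C2*b^(1/3)


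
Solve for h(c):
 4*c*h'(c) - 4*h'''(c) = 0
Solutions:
 h(c) = C1 + Integral(C2*airyai(c) + C3*airybi(c), c)


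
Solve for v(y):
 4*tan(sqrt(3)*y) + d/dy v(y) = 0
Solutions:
 v(y) = C1 + 4*sqrt(3)*log(cos(sqrt(3)*y))/3


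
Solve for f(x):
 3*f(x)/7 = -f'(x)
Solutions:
 f(x) = C1*exp(-3*x/7)


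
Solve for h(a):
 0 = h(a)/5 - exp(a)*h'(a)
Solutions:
 h(a) = C1*exp(-exp(-a)/5)


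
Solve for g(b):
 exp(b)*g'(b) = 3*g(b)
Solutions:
 g(b) = C1*exp(-3*exp(-b))


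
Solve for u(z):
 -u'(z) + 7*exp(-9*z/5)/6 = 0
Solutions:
 u(z) = C1 - 35*exp(-9*z/5)/54


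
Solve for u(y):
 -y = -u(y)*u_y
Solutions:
 u(y) = -sqrt(C1 + y^2)
 u(y) = sqrt(C1 + y^2)


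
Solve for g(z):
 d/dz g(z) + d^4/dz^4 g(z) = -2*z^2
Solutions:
 g(z) = C1 + C4*exp(-z) - 2*z^3/3 + (C2*sin(sqrt(3)*z/2) + C3*cos(sqrt(3)*z/2))*exp(z/2)


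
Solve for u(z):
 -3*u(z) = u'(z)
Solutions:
 u(z) = C1*exp(-3*z)


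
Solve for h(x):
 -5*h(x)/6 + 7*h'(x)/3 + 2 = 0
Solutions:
 h(x) = C1*exp(5*x/14) + 12/5


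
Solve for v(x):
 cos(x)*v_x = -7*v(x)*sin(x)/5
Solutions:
 v(x) = C1*cos(x)^(7/5)


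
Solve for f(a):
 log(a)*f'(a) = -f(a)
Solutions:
 f(a) = C1*exp(-li(a))


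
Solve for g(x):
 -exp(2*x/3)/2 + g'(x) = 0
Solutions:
 g(x) = C1 + 3*exp(2*x/3)/4


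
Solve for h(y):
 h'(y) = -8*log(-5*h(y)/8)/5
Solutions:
 5*Integral(1/(log(-_y) - 3*log(2) + log(5)), (_y, h(y)))/8 = C1 - y


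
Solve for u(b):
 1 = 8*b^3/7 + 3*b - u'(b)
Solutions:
 u(b) = C1 + 2*b^4/7 + 3*b^2/2 - b


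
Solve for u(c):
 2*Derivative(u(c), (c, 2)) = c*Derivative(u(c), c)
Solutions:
 u(c) = C1 + C2*erfi(c/2)


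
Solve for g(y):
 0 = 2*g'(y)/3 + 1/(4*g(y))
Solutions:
 g(y) = -sqrt(C1 - 3*y)/2
 g(y) = sqrt(C1 - 3*y)/2


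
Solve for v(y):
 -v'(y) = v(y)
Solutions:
 v(y) = C1*exp(-y)


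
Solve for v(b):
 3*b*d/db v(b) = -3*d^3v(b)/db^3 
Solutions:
 v(b) = C1 + Integral(C2*airyai(-b) + C3*airybi(-b), b)


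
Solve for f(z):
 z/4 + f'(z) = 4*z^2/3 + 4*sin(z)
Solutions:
 f(z) = C1 + 4*z^3/9 - z^2/8 - 4*cos(z)


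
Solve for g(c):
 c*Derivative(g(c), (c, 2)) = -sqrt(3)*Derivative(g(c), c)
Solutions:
 g(c) = C1 + C2*c^(1 - sqrt(3))


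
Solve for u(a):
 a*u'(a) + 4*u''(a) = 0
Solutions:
 u(a) = C1 + C2*erf(sqrt(2)*a/4)


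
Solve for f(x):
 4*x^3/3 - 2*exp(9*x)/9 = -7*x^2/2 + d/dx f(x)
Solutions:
 f(x) = C1 + x^4/3 + 7*x^3/6 - 2*exp(9*x)/81


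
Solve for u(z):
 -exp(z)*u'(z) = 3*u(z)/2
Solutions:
 u(z) = C1*exp(3*exp(-z)/2)


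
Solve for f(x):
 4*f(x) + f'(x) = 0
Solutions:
 f(x) = C1*exp(-4*x)


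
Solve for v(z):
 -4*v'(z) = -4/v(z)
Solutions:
 v(z) = -sqrt(C1 + 2*z)
 v(z) = sqrt(C1 + 2*z)


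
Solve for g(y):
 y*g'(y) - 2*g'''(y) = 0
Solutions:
 g(y) = C1 + Integral(C2*airyai(2^(2/3)*y/2) + C3*airybi(2^(2/3)*y/2), y)


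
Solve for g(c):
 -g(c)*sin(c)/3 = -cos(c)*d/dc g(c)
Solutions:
 g(c) = C1/cos(c)^(1/3)


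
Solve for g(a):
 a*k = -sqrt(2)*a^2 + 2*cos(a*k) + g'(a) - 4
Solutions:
 g(a) = C1 + sqrt(2)*a^3/3 + a^2*k/2 + 4*a - 2*sin(a*k)/k


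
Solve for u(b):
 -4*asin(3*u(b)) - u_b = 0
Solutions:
 Integral(1/asin(3*_y), (_y, u(b))) = C1 - 4*b


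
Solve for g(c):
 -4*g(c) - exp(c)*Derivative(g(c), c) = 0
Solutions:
 g(c) = C1*exp(4*exp(-c))


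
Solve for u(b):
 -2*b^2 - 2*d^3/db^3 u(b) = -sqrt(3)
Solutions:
 u(b) = C1 + C2*b + C3*b^2 - b^5/60 + sqrt(3)*b^3/12


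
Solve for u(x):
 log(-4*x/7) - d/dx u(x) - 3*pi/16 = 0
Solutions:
 u(x) = C1 + x*log(-x) + x*(-log(7) - 1 - 3*pi/16 + 2*log(2))


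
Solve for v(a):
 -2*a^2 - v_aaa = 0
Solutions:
 v(a) = C1 + C2*a + C3*a^2 - a^5/30


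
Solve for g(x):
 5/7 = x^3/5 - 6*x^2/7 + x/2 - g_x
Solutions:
 g(x) = C1 + x^4/20 - 2*x^3/7 + x^2/4 - 5*x/7


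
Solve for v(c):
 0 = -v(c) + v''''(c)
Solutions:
 v(c) = C1*exp(-c) + C2*exp(c) + C3*sin(c) + C4*cos(c)


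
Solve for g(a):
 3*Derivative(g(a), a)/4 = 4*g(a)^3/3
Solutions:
 g(a) = -3*sqrt(2)*sqrt(-1/(C1 + 16*a))/2
 g(a) = 3*sqrt(2)*sqrt(-1/(C1 + 16*a))/2


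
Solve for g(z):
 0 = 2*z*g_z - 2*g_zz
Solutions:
 g(z) = C1 + C2*erfi(sqrt(2)*z/2)


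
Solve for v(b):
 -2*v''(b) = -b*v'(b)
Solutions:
 v(b) = C1 + C2*erfi(b/2)


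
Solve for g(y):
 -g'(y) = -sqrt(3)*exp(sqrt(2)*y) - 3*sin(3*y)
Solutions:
 g(y) = C1 + sqrt(6)*exp(sqrt(2)*y)/2 - cos(3*y)


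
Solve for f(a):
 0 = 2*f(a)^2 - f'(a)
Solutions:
 f(a) = -1/(C1 + 2*a)


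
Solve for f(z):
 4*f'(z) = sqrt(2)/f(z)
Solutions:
 f(z) = -sqrt(C1 + 2*sqrt(2)*z)/2
 f(z) = sqrt(C1 + 2*sqrt(2)*z)/2


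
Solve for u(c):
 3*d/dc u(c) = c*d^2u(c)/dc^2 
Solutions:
 u(c) = C1 + C2*c^4


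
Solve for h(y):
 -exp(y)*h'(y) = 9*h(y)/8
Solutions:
 h(y) = C1*exp(9*exp(-y)/8)


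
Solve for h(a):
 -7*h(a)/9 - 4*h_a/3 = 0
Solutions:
 h(a) = C1*exp(-7*a/12)


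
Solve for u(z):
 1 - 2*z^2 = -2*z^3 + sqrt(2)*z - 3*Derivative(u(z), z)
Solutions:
 u(z) = C1 - z^4/6 + 2*z^3/9 + sqrt(2)*z^2/6 - z/3


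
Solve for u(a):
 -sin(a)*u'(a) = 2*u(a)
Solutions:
 u(a) = C1*(cos(a) + 1)/(cos(a) - 1)


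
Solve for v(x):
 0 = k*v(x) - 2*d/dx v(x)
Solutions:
 v(x) = C1*exp(k*x/2)


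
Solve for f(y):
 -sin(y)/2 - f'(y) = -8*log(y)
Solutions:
 f(y) = C1 + 8*y*log(y) - 8*y + cos(y)/2


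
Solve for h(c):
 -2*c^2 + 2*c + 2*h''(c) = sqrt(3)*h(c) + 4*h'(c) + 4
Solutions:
 h(c) = C1*exp(c*(-sqrt(2)*sqrt(sqrt(3) + 2)/2 + 1)) + C2*exp(c*(1 + sqrt(2)*sqrt(sqrt(3) + 2)/2)) - 2*sqrt(3)*c^2/3 + 2*sqrt(3)*c/3 + 16*c/3 - 76*sqrt(3)/9 - 16/3


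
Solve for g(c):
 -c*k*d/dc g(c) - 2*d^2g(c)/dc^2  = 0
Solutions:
 g(c) = Piecewise((-sqrt(pi)*C1*erf(c*sqrt(k)/2)/sqrt(k) - C2, (k > 0) | (k < 0)), (-C1*c - C2, True))


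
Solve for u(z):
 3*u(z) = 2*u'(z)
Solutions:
 u(z) = C1*exp(3*z/2)


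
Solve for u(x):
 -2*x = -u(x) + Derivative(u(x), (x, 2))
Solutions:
 u(x) = C1*exp(-x) + C2*exp(x) + 2*x


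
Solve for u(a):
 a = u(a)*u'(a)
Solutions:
 u(a) = -sqrt(C1 + a^2)
 u(a) = sqrt(C1 + a^2)


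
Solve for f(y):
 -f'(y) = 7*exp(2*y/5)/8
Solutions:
 f(y) = C1 - 35*exp(2*y/5)/16


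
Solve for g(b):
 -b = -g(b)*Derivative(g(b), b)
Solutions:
 g(b) = -sqrt(C1 + b^2)
 g(b) = sqrt(C1 + b^2)


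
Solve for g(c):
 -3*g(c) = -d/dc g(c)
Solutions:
 g(c) = C1*exp(3*c)


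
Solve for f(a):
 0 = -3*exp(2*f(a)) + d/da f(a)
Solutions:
 f(a) = log(-sqrt(-1/(C1 + 3*a))) - log(2)/2
 f(a) = log(-1/(C1 + 3*a))/2 - log(2)/2


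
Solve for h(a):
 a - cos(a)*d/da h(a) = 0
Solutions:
 h(a) = C1 + Integral(a/cos(a), a)


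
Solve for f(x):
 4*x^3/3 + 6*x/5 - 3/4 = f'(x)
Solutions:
 f(x) = C1 + x^4/3 + 3*x^2/5 - 3*x/4


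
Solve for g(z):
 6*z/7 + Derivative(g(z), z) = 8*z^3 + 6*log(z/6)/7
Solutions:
 g(z) = C1 + 2*z^4 - 3*z^2/7 + 6*z*log(z)/7 - 6*z*log(6)/7 - 6*z/7


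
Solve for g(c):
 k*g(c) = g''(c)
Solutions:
 g(c) = C1*exp(-c*sqrt(k)) + C2*exp(c*sqrt(k))


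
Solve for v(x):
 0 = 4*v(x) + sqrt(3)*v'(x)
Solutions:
 v(x) = C1*exp(-4*sqrt(3)*x/3)


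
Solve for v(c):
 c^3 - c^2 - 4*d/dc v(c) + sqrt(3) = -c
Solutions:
 v(c) = C1 + c^4/16 - c^3/12 + c^2/8 + sqrt(3)*c/4


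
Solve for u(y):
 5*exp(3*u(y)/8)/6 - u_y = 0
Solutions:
 u(y) = 8*log(-1/(C1 + 5*y))/3 + 32*log(2)/3
 u(y) = 8*log(2^(1/3)*(-1/(C1 + 5*y))^(1/3)*(-1 - sqrt(3)*I))
 u(y) = 8*log(2^(1/3)*(-1/(C1 + 5*y))^(1/3)*(-1 + sqrt(3)*I))


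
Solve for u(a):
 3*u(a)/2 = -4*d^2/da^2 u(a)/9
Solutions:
 u(a) = C1*sin(3*sqrt(6)*a/4) + C2*cos(3*sqrt(6)*a/4)


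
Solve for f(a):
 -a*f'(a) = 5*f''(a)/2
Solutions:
 f(a) = C1 + C2*erf(sqrt(5)*a/5)


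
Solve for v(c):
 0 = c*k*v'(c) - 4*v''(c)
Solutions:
 v(c) = Piecewise((-sqrt(2)*sqrt(pi)*C1*erf(sqrt(2)*c*sqrt(-k)/4)/sqrt(-k) - C2, (k > 0) | (k < 0)), (-C1*c - C2, True))


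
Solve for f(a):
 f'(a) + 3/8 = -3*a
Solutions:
 f(a) = C1 - 3*a^2/2 - 3*a/8


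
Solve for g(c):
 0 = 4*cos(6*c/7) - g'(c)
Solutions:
 g(c) = C1 + 14*sin(6*c/7)/3


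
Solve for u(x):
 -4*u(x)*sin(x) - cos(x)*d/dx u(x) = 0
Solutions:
 u(x) = C1*cos(x)^4


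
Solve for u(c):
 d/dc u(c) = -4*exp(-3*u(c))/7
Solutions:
 u(c) = log(C1 - 12*c/7)/3
 u(c) = log((-1 - sqrt(3)*I)*(C1 - 12*c/7)^(1/3)/2)
 u(c) = log((-1 + sqrt(3)*I)*(C1 - 12*c/7)^(1/3)/2)


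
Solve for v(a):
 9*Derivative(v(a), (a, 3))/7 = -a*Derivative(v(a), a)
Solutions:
 v(a) = C1 + Integral(C2*airyai(-21^(1/3)*a/3) + C3*airybi(-21^(1/3)*a/3), a)


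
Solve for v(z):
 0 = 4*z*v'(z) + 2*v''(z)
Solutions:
 v(z) = C1 + C2*erf(z)


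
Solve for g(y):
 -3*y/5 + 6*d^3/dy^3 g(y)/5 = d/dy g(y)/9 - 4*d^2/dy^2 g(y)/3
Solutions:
 g(y) = C1 + C2*exp(y*(-10 + sqrt(130))/18) + C3*exp(-y*(10 + sqrt(130))/18) - 27*y^2/10 - 324*y/5


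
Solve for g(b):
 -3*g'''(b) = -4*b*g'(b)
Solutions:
 g(b) = C1 + Integral(C2*airyai(6^(2/3)*b/3) + C3*airybi(6^(2/3)*b/3), b)


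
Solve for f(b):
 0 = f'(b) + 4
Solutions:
 f(b) = C1 - 4*b


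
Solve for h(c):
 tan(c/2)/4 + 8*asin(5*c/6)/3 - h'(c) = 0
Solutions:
 h(c) = C1 + 8*c*asin(5*c/6)/3 + 8*sqrt(36 - 25*c^2)/15 - log(cos(c/2))/2


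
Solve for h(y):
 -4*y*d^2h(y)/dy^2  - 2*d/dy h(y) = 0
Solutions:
 h(y) = C1 + C2*sqrt(y)


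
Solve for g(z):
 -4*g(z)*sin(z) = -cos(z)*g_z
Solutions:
 g(z) = C1/cos(z)^4


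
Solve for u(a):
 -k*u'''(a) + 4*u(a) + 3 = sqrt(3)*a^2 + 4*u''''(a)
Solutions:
 u(a) = C1*exp(a*(-3*k - sqrt(3)*sqrt(3*k^2 + 16*6^(1/3)*(-9*k^2 + sqrt(3)*sqrt(27*k^4 + 65536))^(1/3) - 512*6^(2/3)/(-9*k^2 + sqrt(3)*sqrt(27*k^4 + 65536))^(1/3)) + sqrt(6)*sqrt(3*sqrt(3)*k^3/sqrt(3*k^2 + 16*6^(1/3)*(-9*k^2 + sqrt(3)*sqrt(27*k^4 + 65536))^(1/3) - 512*6^(2/3)/(-9*k^2 + sqrt(3)*sqrt(27*k^4 + 65536))^(1/3)) + 3*k^2 - 8*6^(1/3)*(-9*k^2 + sqrt(3)*sqrt(27*k^4 + 65536))^(1/3) + 256*6^(2/3)/(-9*k^2 + sqrt(3)*sqrt(27*k^4 + 65536))^(1/3)))/48) + C2*exp(a*(-3*k + sqrt(3)*sqrt(3*k^2 + 16*6^(1/3)*(-9*k^2 + sqrt(3)*sqrt(27*k^4 + 65536))^(1/3) - 512*6^(2/3)/(-9*k^2 + sqrt(3)*sqrt(27*k^4 + 65536))^(1/3)) - sqrt(6)*sqrt(-3*sqrt(3)*k^3/sqrt(3*k^2 + 16*6^(1/3)*(-9*k^2 + sqrt(3)*sqrt(27*k^4 + 65536))^(1/3) - 512*6^(2/3)/(-9*k^2 + sqrt(3)*sqrt(27*k^4 + 65536))^(1/3)) + 3*k^2 - 8*6^(1/3)*(-9*k^2 + sqrt(3)*sqrt(27*k^4 + 65536))^(1/3) + 256*6^(2/3)/(-9*k^2 + sqrt(3)*sqrt(27*k^4 + 65536))^(1/3)))/48) + C3*exp(a*(-3*k + sqrt(3)*sqrt(3*k^2 + 16*6^(1/3)*(-9*k^2 + sqrt(3)*sqrt(27*k^4 + 65536))^(1/3) - 512*6^(2/3)/(-9*k^2 + sqrt(3)*sqrt(27*k^4 + 65536))^(1/3)) + sqrt(6)*sqrt(-3*sqrt(3)*k^3/sqrt(3*k^2 + 16*6^(1/3)*(-9*k^2 + sqrt(3)*sqrt(27*k^4 + 65536))^(1/3) - 512*6^(2/3)/(-9*k^2 + sqrt(3)*sqrt(27*k^4 + 65536))^(1/3)) + 3*k^2 - 8*6^(1/3)*(-9*k^2 + sqrt(3)*sqrt(27*k^4 + 65536))^(1/3) + 256*6^(2/3)/(-9*k^2 + sqrt(3)*sqrt(27*k^4 + 65536))^(1/3)))/48) + C4*exp(-a*(3*k + sqrt(3)*sqrt(3*k^2 + 16*6^(1/3)*(-9*k^2 + sqrt(3)*sqrt(27*k^4 + 65536))^(1/3) - 512*6^(2/3)/(-9*k^2 + sqrt(3)*sqrt(27*k^4 + 65536))^(1/3)) + sqrt(6)*sqrt(3*sqrt(3)*k^3/sqrt(3*k^2 + 16*6^(1/3)*(-9*k^2 + sqrt(3)*sqrt(27*k^4 + 65536))^(1/3) - 512*6^(2/3)/(-9*k^2 + sqrt(3)*sqrt(27*k^4 + 65536))^(1/3)) + 3*k^2 - 8*6^(1/3)*(-9*k^2 + sqrt(3)*sqrt(27*k^4 + 65536))^(1/3) + 256*6^(2/3)/(-9*k^2 + sqrt(3)*sqrt(27*k^4 + 65536))^(1/3)))/48) + sqrt(3)*a^2/4 - 3/4


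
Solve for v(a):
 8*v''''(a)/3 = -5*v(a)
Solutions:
 v(a) = (C1*sin(15^(1/4)*2^(3/4)*a/4) + C2*cos(15^(1/4)*2^(3/4)*a/4))*exp(-15^(1/4)*2^(3/4)*a/4) + (C3*sin(15^(1/4)*2^(3/4)*a/4) + C4*cos(15^(1/4)*2^(3/4)*a/4))*exp(15^(1/4)*2^(3/4)*a/4)


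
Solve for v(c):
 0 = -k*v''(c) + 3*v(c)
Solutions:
 v(c) = C1*exp(-sqrt(3)*c*sqrt(1/k)) + C2*exp(sqrt(3)*c*sqrt(1/k))


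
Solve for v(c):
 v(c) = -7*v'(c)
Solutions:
 v(c) = C1*exp(-c/7)


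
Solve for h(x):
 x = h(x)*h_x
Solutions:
 h(x) = -sqrt(C1 + x^2)
 h(x) = sqrt(C1 + x^2)


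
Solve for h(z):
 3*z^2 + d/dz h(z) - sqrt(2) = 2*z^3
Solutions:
 h(z) = C1 + z^4/2 - z^3 + sqrt(2)*z


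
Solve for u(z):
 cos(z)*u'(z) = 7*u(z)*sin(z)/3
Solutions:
 u(z) = C1/cos(z)^(7/3)


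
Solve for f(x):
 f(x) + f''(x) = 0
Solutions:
 f(x) = C1*sin(x) + C2*cos(x)


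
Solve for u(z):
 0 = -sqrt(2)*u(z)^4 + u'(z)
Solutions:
 u(z) = (-1/(C1 + 3*sqrt(2)*z))^(1/3)
 u(z) = (-1/(C1 + sqrt(2)*z))^(1/3)*(-3^(2/3) - 3*3^(1/6)*I)/6
 u(z) = (-1/(C1 + sqrt(2)*z))^(1/3)*(-3^(2/3) + 3*3^(1/6)*I)/6


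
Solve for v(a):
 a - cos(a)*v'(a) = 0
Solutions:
 v(a) = C1 + Integral(a/cos(a), a)


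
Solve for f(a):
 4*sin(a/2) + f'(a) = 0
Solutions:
 f(a) = C1 + 8*cos(a/2)


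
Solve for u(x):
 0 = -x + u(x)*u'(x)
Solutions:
 u(x) = -sqrt(C1 + x^2)
 u(x) = sqrt(C1 + x^2)


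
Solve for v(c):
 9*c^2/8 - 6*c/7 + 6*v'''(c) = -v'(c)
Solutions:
 v(c) = C1 + C2*sin(sqrt(6)*c/6) + C3*cos(sqrt(6)*c/6) - 3*c^3/8 + 3*c^2/7 + 27*c/2


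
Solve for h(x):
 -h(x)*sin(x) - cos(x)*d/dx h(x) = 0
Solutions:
 h(x) = C1*cos(x)


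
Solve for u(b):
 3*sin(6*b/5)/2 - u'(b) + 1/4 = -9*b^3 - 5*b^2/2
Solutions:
 u(b) = C1 + 9*b^4/4 + 5*b^3/6 + b/4 - 5*cos(6*b/5)/4


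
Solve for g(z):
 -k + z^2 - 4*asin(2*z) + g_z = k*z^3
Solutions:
 g(z) = C1 + k*z^4/4 + k*z - z^3/3 + 4*z*asin(2*z) + 2*sqrt(1 - 4*z^2)


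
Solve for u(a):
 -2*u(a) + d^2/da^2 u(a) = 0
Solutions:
 u(a) = C1*exp(-sqrt(2)*a) + C2*exp(sqrt(2)*a)


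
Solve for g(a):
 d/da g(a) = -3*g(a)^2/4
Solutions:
 g(a) = 4/(C1 + 3*a)


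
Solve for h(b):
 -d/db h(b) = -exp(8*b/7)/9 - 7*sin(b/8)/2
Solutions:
 h(b) = C1 + 7*exp(8*b/7)/72 - 28*cos(b/8)


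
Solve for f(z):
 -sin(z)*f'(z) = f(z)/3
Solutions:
 f(z) = C1*(cos(z) + 1)^(1/6)/(cos(z) - 1)^(1/6)


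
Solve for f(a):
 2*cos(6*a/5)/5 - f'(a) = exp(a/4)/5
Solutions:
 f(a) = C1 - 4*exp(a/4)/5 + sin(6*a/5)/3


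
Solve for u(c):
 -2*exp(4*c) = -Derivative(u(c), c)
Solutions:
 u(c) = C1 + exp(4*c)/2


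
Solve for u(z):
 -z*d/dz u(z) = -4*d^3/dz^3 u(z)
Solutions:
 u(z) = C1 + Integral(C2*airyai(2^(1/3)*z/2) + C3*airybi(2^(1/3)*z/2), z)


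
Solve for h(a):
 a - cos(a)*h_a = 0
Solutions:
 h(a) = C1 + Integral(a/cos(a), a)


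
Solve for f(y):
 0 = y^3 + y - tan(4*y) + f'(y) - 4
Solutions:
 f(y) = C1 - y^4/4 - y^2/2 + 4*y - log(cos(4*y))/4


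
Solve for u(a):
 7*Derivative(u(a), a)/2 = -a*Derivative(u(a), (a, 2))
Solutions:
 u(a) = C1 + C2/a^(5/2)


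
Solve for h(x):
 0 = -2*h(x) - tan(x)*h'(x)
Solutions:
 h(x) = C1/sin(x)^2


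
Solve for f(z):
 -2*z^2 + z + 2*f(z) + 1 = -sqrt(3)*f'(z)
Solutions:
 f(z) = C1*exp(-2*sqrt(3)*z/3) + z^2 - sqrt(3)*z - z/2 + sqrt(3)/4 + 1


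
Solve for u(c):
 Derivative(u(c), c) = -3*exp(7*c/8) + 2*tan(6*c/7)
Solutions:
 u(c) = C1 - 24*exp(7*c/8)/7 - 7*log(cos(6*c/7))/3


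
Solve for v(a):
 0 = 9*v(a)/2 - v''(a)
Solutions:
 v(a) = C1*exp(-3*sqrt(2)*a/2) + C2*exp(3*sqrt(2)*a/2)


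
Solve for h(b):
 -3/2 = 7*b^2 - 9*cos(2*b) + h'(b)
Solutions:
 h(b) = C1 - 7*b^3/3 - 3*b/2 + 9*sin(b)*cos(b)


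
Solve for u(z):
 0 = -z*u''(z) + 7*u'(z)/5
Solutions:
 u(z) = C1 + C2*z^(12/5)


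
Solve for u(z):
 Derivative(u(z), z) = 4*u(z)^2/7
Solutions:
 u(z) = -7/(C1 + 4*z)


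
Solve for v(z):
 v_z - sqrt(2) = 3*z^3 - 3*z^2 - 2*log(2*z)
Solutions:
 v(z) = C1 + 3*z^4/4 - z^3 - 2*z*log(z) - z*log(4) + sqrt(2)*z + 2*z


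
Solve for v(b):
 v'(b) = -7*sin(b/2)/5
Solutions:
 v(b) = C1 + 14*cos(b/2)/5


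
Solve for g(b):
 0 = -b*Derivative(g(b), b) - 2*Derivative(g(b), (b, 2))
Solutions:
 g(b) = C1 + C2*erf(b/2)


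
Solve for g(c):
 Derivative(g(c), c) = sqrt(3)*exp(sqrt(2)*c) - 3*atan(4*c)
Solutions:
 g(c) = C1 - 3*c*atan(4*c) + sqrt(6)*exp(sqrt(2)*c)/2 + 3*log(16*c^2 + 1)/8


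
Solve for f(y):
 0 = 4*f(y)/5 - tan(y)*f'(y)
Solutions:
 f(y) = C1*sin(y)^(4/5)


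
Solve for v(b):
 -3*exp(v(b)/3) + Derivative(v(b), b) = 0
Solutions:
 v(b) = 3*log(-1/(C1 + 3*b)) + 3*log(3)


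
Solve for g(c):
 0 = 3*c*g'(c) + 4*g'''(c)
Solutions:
 g(c) = C1 + Integral(C2*airyai(-6^(1/3)*c/2) + C3*airybi(-6^(1/3)*c/2), c)


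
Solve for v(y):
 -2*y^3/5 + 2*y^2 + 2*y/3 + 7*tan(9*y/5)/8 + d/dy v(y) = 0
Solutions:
 v(y) = C1 + y^4/10 - 2*y^3/3 - y^2/3 + 35*log(cos(9*y/5))/72


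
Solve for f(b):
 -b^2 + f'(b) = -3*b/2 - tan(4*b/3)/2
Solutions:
 f(b) = C1 + b^3/3 - 3*b^2/4 + 3*log(cos(4*b/3))/8


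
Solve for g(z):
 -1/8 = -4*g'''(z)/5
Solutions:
 g(z) = C1 + C2*z + C3*z^2 + 5*z^3/192


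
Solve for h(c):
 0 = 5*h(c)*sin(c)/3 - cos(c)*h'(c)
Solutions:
 h(c) = C1/cos(c)^(5/3)


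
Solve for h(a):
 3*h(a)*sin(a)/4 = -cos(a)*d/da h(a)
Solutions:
 h(a) = C1*cos(a)^(3/4)


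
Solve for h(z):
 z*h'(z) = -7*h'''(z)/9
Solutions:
 h(z) = C1 + Integral(C2*airyai(-21^(2/3)*z/7) + C3*airybi(-21^(2/3)*z/7), z)


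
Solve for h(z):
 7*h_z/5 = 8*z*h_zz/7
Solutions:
 h(z) = C1 + C2*z^(89/40)


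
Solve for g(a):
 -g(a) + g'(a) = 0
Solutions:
 g(a) = C1*exp(a)


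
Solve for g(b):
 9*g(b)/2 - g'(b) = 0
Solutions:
 g(b) = C1*exp(9*b/2)


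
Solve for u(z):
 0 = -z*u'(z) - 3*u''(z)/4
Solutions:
 u(z) = C1 + C2*erf(sqrt(6)*z/3)


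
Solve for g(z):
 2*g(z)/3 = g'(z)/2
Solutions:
 g(z) = C1*exp(4*z/3)


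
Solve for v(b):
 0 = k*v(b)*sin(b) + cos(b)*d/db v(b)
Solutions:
 v(b) = C1*exp(k*log(cos(b)))


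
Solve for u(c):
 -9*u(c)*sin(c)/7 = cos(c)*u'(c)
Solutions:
 u(c) = C1*cos(c)^(9/7)


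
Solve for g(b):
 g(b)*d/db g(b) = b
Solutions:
 g(b) = -sqrt(C1 + b^2)
 g(b) = sqrt(C1 + b^2)


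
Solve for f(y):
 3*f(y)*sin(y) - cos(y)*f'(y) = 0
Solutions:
 f(y) = C1/cos(y)^3


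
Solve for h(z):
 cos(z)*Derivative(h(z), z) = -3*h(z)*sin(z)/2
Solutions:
 h(z) = C1*cos(z)^(3/2)


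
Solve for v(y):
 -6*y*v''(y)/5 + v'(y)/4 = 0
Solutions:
 v(y) = C1 + C2*y^(29/24)


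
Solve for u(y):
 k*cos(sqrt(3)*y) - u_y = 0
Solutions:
 u(y) = C1 + sqrt(3)*k*sin(sqrt(3)*y)/3


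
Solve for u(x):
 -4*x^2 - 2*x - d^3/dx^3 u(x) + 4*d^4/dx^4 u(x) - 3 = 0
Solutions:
 u(x) = C1 + C2*x + C3*x^2 + C4*exp(x/4) - x^5/15 - 17*x^4/12 - 139*x^3/6


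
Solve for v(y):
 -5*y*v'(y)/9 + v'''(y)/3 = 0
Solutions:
 v(y) = C1 + Integral(C2*airyai(3^(2/3)*5^(1/3)*y/3) + C3*airybi(3^(2/3)*5^(1/3)*y/3), y)


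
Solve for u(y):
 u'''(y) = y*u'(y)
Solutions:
 u(y) = C1 + Integral(C2*airyai(y) + C3*airybi(y), y)


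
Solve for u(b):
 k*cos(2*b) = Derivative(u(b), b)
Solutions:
 u(b) = C1 + k*sin(2*b)/2


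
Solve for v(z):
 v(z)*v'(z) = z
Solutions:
 v(z) = -sqrt(C1 + z^2)
 v(z) = sqrt(C1 + z^2)


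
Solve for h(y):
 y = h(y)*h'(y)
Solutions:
 h(y) = -sqrt(C1 + y^2)
 h(y) = sqrt(C1 + y^2)


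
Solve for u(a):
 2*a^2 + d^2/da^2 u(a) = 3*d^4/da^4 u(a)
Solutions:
 u(a) = C1 + C2*a + C3*exp(-sqrt(3)*a/3) + C4*exp(sqrt(3)*a/3) - a^4/6 - 6*a^2


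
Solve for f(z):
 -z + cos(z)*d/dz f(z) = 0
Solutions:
 f(z) = C1 + Integral(z/cos(z), z)


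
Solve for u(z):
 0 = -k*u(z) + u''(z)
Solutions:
 u(z) = C1*exp(-sqrt(k)*z) + C2*exp(sqrt(k)*z)


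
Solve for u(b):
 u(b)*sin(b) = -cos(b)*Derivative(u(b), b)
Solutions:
 u(b) = C1*cos(b)


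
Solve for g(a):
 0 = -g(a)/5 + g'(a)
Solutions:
 g(a) = C1*exp(a/5)


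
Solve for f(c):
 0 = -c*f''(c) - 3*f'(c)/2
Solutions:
 f(c) = C1 + C2/sqrt(c)


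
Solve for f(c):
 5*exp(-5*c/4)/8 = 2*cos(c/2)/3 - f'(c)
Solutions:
 f(c) = C1 + 4*sin(c/2)/3 + exp(-5*c/4)/2


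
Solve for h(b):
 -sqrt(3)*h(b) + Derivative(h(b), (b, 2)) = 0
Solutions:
 h(b) = C1*exp(-3^(1/4)*b) + C2*exp(3^(1/4)*b)


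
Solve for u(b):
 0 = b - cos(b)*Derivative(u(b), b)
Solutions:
 u(b) = C1 + Integral(b/cos(b), b)


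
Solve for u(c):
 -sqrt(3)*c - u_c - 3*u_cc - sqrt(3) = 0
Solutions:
 u(c) = C1 + C2*exp(-c/3) - sqrt(3)*c^2/2 + 2*sqrt(3)*c


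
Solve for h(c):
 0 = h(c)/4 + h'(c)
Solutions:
 h(c) = C1*exp(-c/4)


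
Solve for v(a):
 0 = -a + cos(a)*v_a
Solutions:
 v(a) = C1 + Integral(a/cos(a), a)


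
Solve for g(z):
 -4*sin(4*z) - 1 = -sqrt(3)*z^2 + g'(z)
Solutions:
 g(z) = C1 + sqrt(3)*z^3/3 - z + cos(4*z)


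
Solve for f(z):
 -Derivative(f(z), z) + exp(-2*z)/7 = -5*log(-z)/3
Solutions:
 f(z) = C1 + 5*z*log(-z)/3 - 5*z/3 - exp(-2*z)/14


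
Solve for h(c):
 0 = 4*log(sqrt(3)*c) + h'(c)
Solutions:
 h(c) = C1 - 4*c*log(c) - c*log(9) + 4*c


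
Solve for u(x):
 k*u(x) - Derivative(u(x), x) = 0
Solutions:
 u(x) = C1*exp(k*x)


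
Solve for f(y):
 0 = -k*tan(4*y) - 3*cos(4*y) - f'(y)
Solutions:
 f(y) = C1 + k*log(cos(4*y))/4 - 3*sin(4*y)/4


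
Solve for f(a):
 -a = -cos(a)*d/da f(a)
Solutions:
 f(a) = C1 + Integral(a/cos(a), a)


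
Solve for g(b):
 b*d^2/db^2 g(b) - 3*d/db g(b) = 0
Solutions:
 g(b) = C1 + C2*b^4


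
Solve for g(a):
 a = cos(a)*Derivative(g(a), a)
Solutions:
 g(a) = C1 + Integral(a/cos(a), a)


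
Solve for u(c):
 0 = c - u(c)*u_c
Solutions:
 u(c) = -sqrt(C1 + c^2)
 u(c) = sqrt(C1 + c^2)


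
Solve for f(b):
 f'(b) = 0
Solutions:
 f(b) = C1


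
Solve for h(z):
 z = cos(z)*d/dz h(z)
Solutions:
 h(z) = C1 + Integral(z/cos(z), z)


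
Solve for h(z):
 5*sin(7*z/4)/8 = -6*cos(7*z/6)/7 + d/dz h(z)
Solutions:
 h(z) = C1 + 36*sin(7*z/6)/49 - 5*cos(7*z/4)/14


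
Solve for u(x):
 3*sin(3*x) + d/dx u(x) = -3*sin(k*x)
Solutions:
 u(x) = C1 + cos(3*x) + 3*cos(k*x)/k


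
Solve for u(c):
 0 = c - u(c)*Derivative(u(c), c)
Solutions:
 u(c) = -sqrt(C1 + c^2)
 u(c) = sqrt(C1 + c^2)


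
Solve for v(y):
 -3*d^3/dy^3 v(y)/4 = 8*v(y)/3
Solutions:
 v(y) = C3*exp(-2*2^(2/3)*3^(1/3)*y/3) + (C1*sin(2^(2/3)*3^(5/6)*y/3) + C2*cos(2^(2/3)*3^(5/6)*y/3))*exp(2^(2/3)*3^(1/3)*y/3)


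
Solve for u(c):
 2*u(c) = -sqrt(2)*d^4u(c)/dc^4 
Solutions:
 u(c) = (C1*sin(2^(5/8)*c/2) + C2*cos(2^(5/8)*c/2))*exp(-2^(5/8)*c/2) + (C3*sin(2^(5/8)*c/2) + C4*cos(2^(5/8)*c/2))*exp(2^(5/8)*c/2)


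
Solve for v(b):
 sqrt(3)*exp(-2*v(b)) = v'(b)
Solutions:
 v(b) = log(-sqrt(C1 + 2*sqrt(3)*b))
 v(b) = log(C1 + 2*sqrt(3)*b)/2


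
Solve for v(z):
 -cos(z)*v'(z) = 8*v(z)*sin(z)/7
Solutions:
 v(z) = C1*cos(z)^(8/7)


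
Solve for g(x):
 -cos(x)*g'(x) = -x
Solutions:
 g(x) = C1 + Integral(x/cos(x), x)


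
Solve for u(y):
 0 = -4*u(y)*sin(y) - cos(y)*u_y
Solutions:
 u(y) = C1*cos(y)^4


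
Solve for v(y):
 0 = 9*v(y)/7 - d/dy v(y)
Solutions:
 v(y) = C1*exp(9*y/7)


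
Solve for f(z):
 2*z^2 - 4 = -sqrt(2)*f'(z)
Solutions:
 f(z) = C1 - sqrt(2)*z^3/3 + 2*sqrt(2)*z


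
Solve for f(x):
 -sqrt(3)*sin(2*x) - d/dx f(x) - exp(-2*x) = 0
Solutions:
 f(x) = C1 + sqrt(3)*cos(2*x)/2 + exp(-2*x)/2


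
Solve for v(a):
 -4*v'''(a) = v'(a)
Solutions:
 v(a) = C1 + C2*sin(a/2) + C3*cos(a/2)


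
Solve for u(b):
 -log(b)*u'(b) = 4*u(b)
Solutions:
 u(b) = C1*exp(-4*li(b))


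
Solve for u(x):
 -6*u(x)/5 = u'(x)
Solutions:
 u(x) = C1*exp(-6*x/5)


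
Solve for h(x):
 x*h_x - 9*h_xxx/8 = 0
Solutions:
 h(x) = C1 + Integral(C2*airyai(2*3^(1/3)*x/3) + C3*airybi(2*3^(1/3)*x/3), x)


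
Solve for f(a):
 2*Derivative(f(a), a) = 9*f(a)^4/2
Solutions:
 f(a) = 2^(2/3)*(-1/(C1 + 27*a))^(1/3)
 f(a) = (-1/(C1 + 9*a))^(1/3)*(-6^(2/3) - 3*2^(2/3)*3^(1/6)*I)/6
 f(a) = (-1/(C1 + 9*a))^(1/3)*(-6^(2/3) + 3*2^(2/3)*3^(1/6)*I)/6


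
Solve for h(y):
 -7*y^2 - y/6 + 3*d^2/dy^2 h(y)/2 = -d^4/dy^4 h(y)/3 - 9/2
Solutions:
 h(y) = C1 + C2*y + C3*sin(3*sqrt(2)*y/2) + C4*cos(3*sqrt(2)*y/2) + 7*y^4/18 + y^3/54 - 137*y^2/54


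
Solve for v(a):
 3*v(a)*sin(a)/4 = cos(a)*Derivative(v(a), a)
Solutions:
 v(a) = C1/cos(a)^(3/4)
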